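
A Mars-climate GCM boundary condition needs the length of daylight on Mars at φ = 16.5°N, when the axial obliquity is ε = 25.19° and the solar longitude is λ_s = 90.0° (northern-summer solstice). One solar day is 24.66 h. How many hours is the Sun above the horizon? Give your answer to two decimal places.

13.43 h

Solar declination: sin δ = sin ε · sin λ_s = sin 25.19° × sin 90.0° = 0.42562, so δ = +25.190°.
cos H₀ = −tan φ · tan δ = −tan(+16.5°) × tan(+25.190°) = -0.1393, so H₀ = 1.7106 rad = 98.01°.
Daylight = 2H₀/(2π) × 24.66 h = (1.7106/π) × 24.66 = 13.43 h.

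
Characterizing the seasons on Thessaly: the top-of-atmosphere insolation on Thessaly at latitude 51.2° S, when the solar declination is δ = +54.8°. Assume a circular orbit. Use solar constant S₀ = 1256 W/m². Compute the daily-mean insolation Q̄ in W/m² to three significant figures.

Q̄ ≈ 0.00 W/m²

cos H₀ = −tan(-51.2°) tan(+54.800°) = 1.7631 ≥ 1 ⇒ polar night, H₀ = 0 and Q̄ = 0.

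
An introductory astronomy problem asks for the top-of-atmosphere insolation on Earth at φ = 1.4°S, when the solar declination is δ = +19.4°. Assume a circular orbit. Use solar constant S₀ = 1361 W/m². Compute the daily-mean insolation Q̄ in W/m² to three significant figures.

Q̄ ≈ 403 W/m²

cos H₀ = −tan(-1.4°) tan(+19.400°) = 0.0086, H₀ = 1.5622 rad.
Bracket: H₀ sin φ sin δ + cos φ cos δ sin H₀ = 1.5622×-0.02443×0.33216 + 0.99970×0.94322×0.99996 = -0.012677 + 0.942899 = 0.930222.
Q̄ = (S₀/π) × [bracket] = (1361/π) × 0.930222 = 403.0 W/m².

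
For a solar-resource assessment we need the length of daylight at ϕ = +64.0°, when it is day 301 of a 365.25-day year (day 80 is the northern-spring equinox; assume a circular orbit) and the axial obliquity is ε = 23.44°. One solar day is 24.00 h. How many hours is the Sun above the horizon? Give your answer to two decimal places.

Solar longitude: L_s = 360° × (301 − 80)/365.25 = 217.823°.
sin δ = sin 23.44° × sin 217.823° = -0.24394, so δ = -14.119°.
cos h₀ = −tan ϕ · tan δ = −tan(+64.0°) × tan(-14.119°) = 0.5157, so h₀ = 1.0289 rad = 58.95°.
Daylight = 2h₀/(2π) × 24.00 h = (1.0289/π) × 24.00 = 7.86 h.

7.86 h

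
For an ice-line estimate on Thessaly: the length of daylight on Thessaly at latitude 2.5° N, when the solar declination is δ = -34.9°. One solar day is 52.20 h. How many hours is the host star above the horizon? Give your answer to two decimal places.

25.59 h

cos H₀ = −tan φ · tan δ = −tan(+2.5°) × tan(-34.900°) = 0.0305, so H₀ = 1.5403 rad = 88.25°.
Daylight = 2H₀/(2π) × 52.20 h = (1.5403/π) × 52.20 = 25.59 h.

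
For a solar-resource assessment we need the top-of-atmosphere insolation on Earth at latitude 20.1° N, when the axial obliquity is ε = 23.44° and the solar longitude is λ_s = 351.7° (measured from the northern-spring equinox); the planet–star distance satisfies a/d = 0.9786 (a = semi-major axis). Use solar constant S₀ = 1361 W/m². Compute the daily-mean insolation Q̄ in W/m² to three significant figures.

Solar declination: sin δ = sin ε · sin λ_s = sin 23.44° × sin 351.7° = -0.05742, so δ = -3.292°.
cos H₀ = −tan(+20.1°) tan(-3.292°) = 0.0210, H₀ = 1.5497 rad.
Bracket: H₀ sin φ sin δ + cos φ cos δ sin H₀ = 1.5497×0.34366×-0.05742 + 0.93909×0.99835×0.99978 = -0.030580 + 0.937334 = 0.906754.
Inverse-square distance factor (a/d)² = 0.9786² = 0.957658.
Q̄ = (S₀/π) × 0.957658 × [bracket] = (1361/π) × 0.957658 × 0.906754 = 376.2 W/m².

Q̄ ≈ 376 W/m²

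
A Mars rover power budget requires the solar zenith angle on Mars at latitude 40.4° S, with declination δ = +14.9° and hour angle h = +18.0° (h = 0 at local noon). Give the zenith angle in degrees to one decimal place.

θ_z = 57.8°

cos θ_z = sin ϕ sin δ + cos ϕ cos δ cos h = -0.166653 + 0.699913 = 0.533260.
θ_z = arccos(0.533260) = 57.8°.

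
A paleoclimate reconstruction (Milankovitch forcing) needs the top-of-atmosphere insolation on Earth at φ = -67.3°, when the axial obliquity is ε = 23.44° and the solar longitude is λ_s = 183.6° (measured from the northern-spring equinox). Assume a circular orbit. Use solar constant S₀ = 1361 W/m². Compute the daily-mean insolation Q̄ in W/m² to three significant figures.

Q̄ ≈ 183 W/m²

Solar declination: sin δ = sin ε · sin λ_s = sin 23.44° × sin 183.6° = -0.02498, so δ = -1.431°.
cos H₀ = −tan(-67.3°) tan(-1.431°) = -0.0597, H₀ = 1.6306 rad.
Bracket: H₀ sin φ sin δ + cos φ cos δ sin H₀ = 1.6306×-0.92254×-0.02498 + 0.38591×0.99969×0.99821 = 0.037577 + 0.385100 = 0.422677.
Q̄ = (S₀/π) × [bracket] = (1361/π) × 0.422677 = 183.1 W/m².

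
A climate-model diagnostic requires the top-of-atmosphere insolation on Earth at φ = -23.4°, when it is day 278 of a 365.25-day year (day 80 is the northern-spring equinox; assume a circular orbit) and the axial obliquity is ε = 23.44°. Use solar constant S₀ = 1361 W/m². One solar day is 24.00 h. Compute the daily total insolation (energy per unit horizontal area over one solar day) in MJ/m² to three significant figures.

36.6 MJ/m²

Solar longitude: λ_s = 360° × (278 − 80)/365.25 = 195.154°.
sin δ = sin 23.44° × sin 195.154° = -0.10399, so δ = -5.969°.
cos H₀ = −tan(-23.4°) tan(-5.969°) = -0.0452, H₀ = 1.6161 rad.
Bracket: H₀ sin φ sin δ + cos φ cos δ sin H₀ = 1.6161×-0.39715×-0.10399 + 0.91775×0.99458×0.99898 = 0.066744 + 0.911845 = 0.978589.
Q̄ = (S₀/π) × [bracket] = (1361/π) × 0.978589 = 423.94 W/m².
Daily total = Q̄ × 24.00 h × 3600 s/h = 423.94 × 24.00 × 3600 / 10⁶ = 36.63 MJ/m².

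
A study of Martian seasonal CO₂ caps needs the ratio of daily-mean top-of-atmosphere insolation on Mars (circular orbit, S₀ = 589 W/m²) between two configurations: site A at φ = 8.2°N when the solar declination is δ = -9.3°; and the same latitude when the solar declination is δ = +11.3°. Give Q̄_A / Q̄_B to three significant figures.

Q̄_A / Q̄_B ≈ 0.927

— Configuration A (φ=+8.2°):
cos H₀ = −tan(+8.2°) tan(-9.300°) = 0.0236, H₀ = 1.5472 rad.
Bracket: H₀ sin φ sin δ + cos φ cos δ sin H₀ = 1.5472×0.14263×-0.16160 + 0.98978×0.98686×0.99972 = -0.035661 + 0.976501 = 0.940840.
Q̄ = (S₀/π) × [bracket] = (589/π) × 0.940840 = 176.39 W/m².
— Configuration B (φ=+8.2°):
cos H₀ = −tan(+8.2°) tan(+11.300°) = -0.0288, H₀ = 1.5996 rad.
Bracket: H₀ sin φ sin δ + cos φ cos δ sin H₀ = 1.5996×0.14263×0.19595 + 0.98978×0.98061×0.99959 = 0.044706 + 0.970190 = 1.014896.
Q̄ = (S₀/π) × [bracket] = (589/π) × 1.014896 = 190.28 W/m².
Ratio Q̄_A / Q̄_B = 176.39 / 190.28 = 0.9270.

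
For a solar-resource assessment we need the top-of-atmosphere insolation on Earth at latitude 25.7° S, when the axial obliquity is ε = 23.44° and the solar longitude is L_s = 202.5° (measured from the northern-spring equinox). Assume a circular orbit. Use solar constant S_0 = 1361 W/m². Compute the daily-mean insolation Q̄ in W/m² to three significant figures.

Solar declination: sin δ = sin ε · sin L_s = sin 23.44° × sin 202.5° = -0.15223, so δ = -8.756°.
cos h₀ = −tan(-25.7°) tan(-8.756°) = -0.0741, h₀ = 1.6450 rad.
Bracket: h₀ sin ϕ sin δ + cos ϕ cos δ sin h₀ = 1.6450×-0.43366×-0.15223 + 0.90108×0.98835×0.99725 = 0.108596 + 0.888133 = 0.996729.
Q̄ = (S_0/π) × [bracket] = (1361/π) × 0.996729 = 431.8 W/m².

Q̄ ≈ 432 W/m²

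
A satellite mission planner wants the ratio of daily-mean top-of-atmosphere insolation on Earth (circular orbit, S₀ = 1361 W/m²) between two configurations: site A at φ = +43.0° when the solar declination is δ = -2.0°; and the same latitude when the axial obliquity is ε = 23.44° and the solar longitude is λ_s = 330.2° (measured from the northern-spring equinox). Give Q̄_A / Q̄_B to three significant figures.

Q̄_A / Q̄_B ≈ 1.34

— Configuration A (φ=+43.0°):
cos H₀ = −tan(+43.0°) tan(-2.000°) = 0.0326, H₀ = 1.5382 rad.
Bracket: H₀ sin φ sin δ + cos φ cos δ sin H₀ = 1.5382×0.68200×-0.03490 + 0.73135×0.99939×0.99947 = -0.036612 + 0.730516 = 0.693904.
Q̄ = (S₀/π) × [bracket] = (1361/π) × 0.693904 = 300.61 W/m².
— Configuration B (φ=+43.0°):
Solar declination: sin δ = sin ε · sin λ_s = sin 23.44° × sin 330.2° = -0.19769, so δ = -11.402°.
cos H₀ = −tan(+43.0°) tan(-11.402°) = 0.1881, H₀ = 1.3816 rad.
Bracket: H₀ sin φ sin δ + cos φ cos δ sin H₀ = 1.3816×0.68200×-0.19769 + 0.73135×0.98026×0.98216 = -0.186274 + 0.704123 = 0.517849.
Q̄ = (S₀/π) × [bracket] = (1361/π) × 0.517849 = 224.34 W/m².
Ratio Q̄_A / Q̄_B = 300.61 / 224.34 = 1.340.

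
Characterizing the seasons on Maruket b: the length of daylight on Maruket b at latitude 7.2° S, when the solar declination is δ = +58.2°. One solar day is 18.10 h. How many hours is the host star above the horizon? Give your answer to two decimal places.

cos h₀ = −tan ϕ · tan δ = −tan(-7.2°) × tan(+58.200°) = 0.2037, so h₀ = 1.3656 rad = 78.24°.
Daylight = 2h₀/(2π) × 18.10 h = (1.3656/π) × 18.10 = 7.87 h.

7.87 h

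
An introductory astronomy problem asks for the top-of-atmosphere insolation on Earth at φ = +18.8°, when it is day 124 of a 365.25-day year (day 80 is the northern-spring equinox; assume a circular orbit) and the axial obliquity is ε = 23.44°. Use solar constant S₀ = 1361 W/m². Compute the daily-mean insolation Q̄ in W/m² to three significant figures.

Solar longitude: λ_s = 360° × (124 − 80)/365.25 = 43.368°.
sin δ = sin 23.44° × sin 43.368° = 0.27315, so δ = +15.852°.
cos H₀ = −tan(+18.8°) tan(+15.852°) = -0.0967, H₀ = 1.6676 rad.
Bracket: H₀ sin φ sin δ + cos φ cos δ sin H₀ = 1.6676×0.32227×0.27315 + 0.94665×0.96197×0.99532 = 0.146796 + 0.906387 = 1.053183.
Q̄ = (S₀/π) × [bracket] = (1361/π) × 1.053183 = 456.3 W/m².

Q̄ ≈ 456 W/m²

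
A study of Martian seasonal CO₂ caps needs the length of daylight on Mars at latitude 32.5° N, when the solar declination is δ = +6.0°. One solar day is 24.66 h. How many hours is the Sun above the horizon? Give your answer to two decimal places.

cos H₀ = −tan φ · tan δ = −tan(+32.5°) × tan(+6.000°) = -0.0670, so H₀ = 1.6378 rad = 93.84°.
Daylight = 2H₀/(2π) × 24.66 h = (1.6378/π) × 24.66 = 12.86 h.

12.86 h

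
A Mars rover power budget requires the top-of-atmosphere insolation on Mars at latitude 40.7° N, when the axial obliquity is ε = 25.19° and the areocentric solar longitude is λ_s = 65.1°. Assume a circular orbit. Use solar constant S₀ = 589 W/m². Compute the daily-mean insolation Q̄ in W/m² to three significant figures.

Q̄ ≈ 214 W/m²

sin δ = sin 25.19° × sin 65.1° = 0.38606, so δ = +22.709°.
cos H₀ = −tan(+40.7°) tan(+22.709°) = -0.3600, H₀ = 1.9390 rad.
Bracket: H₀ sin φ sin δ + cos φ cos δ sin H₀ = 1.9390×0.65210×0.38606 + 0.75813×0.92247×0.93296 = 0.488143 + 0.652468 = 1.140611.
Q̄ = (S₀/π) × [bracket] = (589/π) × 1.140611 = 213.8 W/m².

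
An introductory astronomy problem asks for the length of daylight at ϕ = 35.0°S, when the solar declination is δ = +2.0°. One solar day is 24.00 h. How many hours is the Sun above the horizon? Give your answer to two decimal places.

11.81 h

cos h₀ = −tan ϕ · tan δ = −tan(-35.0°) × tan(+2.000°) = 0.0245, so h₀ = 1.5463 rad = 88.60°.
Daylight = 2h₀/(2π) × 24.00 h = (1.5463/π) × 24.00 = 11.81 h.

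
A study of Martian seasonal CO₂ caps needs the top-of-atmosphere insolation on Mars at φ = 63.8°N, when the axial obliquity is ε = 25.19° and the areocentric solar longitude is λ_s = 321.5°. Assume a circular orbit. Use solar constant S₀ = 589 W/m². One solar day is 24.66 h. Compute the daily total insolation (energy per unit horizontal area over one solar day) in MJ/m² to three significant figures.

sin δ = sin 25.19° × sin 321.5° = -0.26496, so δ = -15.364°.
cos H₀ = −tan(+63.8°) tan(-15.364°) = 0.5584, H₀ = 0.9783 rad.
Bracket: H₀ sin φ sin δ + cos φ cos δ sin H₀ = 0.9783×0.89726×-0.26496 + 0.44151×0.96426×0.82956 = -0.232579 + 0.353169 = 0.120590.
Q̄ = (S₀/π) × [bracket] = (589/π) × 0.120590 = 22.609 W/m².
Daily total = Q̄ × 24.66 h × 3600 s/h = 22.609 × 24.66 × 3600 / 10⁶ = 2.007 MJ/m².

2.01 MJ/m²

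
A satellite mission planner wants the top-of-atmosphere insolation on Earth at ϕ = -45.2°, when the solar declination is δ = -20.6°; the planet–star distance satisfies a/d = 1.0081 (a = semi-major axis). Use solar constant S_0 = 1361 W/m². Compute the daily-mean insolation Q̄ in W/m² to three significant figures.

Q̄ ≈ 484 W/m²

cos h₀ = −tan(-45.2°) tan(-20.600°) = -0.3785, h₀ = 1.9590 rad.
Bracket: h₀ sin ϕ sin δ + cos ϕ cos δ sin h₀ = 1.9590×-0.70957×-0.35184 + 0.70463×0.93606×0.92560 = 0.489074 + 0.610504 = 1.099578.
Inverse-square distance factor (a/d)² = 1.0081² = 1.016266.
Q̄ = (S_0/π) × 1.016266 × [bracket] = (1361/π) × 1.016266 × 1.099578 = 484.1 W/m².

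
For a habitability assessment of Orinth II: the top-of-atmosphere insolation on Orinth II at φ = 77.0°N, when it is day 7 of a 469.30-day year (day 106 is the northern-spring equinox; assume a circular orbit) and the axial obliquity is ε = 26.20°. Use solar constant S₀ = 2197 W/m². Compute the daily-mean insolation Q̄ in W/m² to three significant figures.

Solar longitude: λ_s = 360° × (7 − 106)/469.30 = -75.943°, i.e. -75.943° + 360° = 284.057°.
sin δ = sin 26.20° × sin 284.057° = -0.42828, so δ = -25.359°.
cos H₀ = −tan(+77.0°) tan(-25.359°) = 2.0529 ≥ 1 ⇒ polar night, H₀ = 0 and Q̄ = 0.

Q̄ ≈ 0.00 W/m²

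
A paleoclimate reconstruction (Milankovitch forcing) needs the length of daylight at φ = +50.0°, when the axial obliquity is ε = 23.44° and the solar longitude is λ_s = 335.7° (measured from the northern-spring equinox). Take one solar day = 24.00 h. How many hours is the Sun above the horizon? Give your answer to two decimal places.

Solar declination: sin δ = sin ε · sin λ_s = sin 23.44° × sin 335.7° = -0.16370, so δ = -9.421°.
cos H₀ = −tan φ · tan δ = −tan(+50.0°) × tan(-9.421°) = 0.1978, so H₀ = 1.3717 rad = 78.59°.
Daylight = 2H₀/(2π) × 24.00 h = (1.3717/π) × 24.00 = 10.48 h.

10.48 h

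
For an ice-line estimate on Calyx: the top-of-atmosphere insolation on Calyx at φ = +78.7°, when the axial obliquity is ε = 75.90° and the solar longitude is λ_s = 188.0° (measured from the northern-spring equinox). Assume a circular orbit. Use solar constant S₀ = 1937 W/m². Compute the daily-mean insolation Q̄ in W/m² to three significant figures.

Solar declination: sin δ = sin ε · sin λ_s = sin 75.90° × sin 188.0° = -0.13498, so δ = -7.757°.
cos H₀ = −tan(+78.7°) tan(-7.757°) = 0.6817, H₀ = 0.8206 rad.
Bracket: H₀ sin φ sin δ + cos φ cos δ sin H₀ = 0.8206×0.98061×-0.13498 + 0.19595×0.99085×0.73159 = -0.108617 + 0.142043 = 0.033426.
Q̄ = (S₀/π) × [bracket] = (1937/π) × 0.033426 = 20.61 W/m².

Q̄ ≈ 20.6 W/m²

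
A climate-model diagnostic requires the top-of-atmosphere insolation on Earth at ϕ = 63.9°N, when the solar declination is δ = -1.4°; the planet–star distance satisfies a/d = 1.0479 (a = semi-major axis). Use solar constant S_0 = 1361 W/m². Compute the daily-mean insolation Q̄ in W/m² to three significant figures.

Q̄ ≈ 193 W/m²

cos h₀ = −tan(+63.9°) tan(-1.400°) = 0.0499, h₀ = 1.5209 rad.
Bracket: h₀ sin ϕ sin δ + cos ϕ cos δ sin h₀ = 1.5209×0.89803×-0.02443 + 0.43994×0.99970×0.99875 = -0.033367 + 0.439258 = 0.405891.
Inverse-square distance factor (a/d)² = 1.0479² = 1.098094.
Q̄ = (S_0/π) × 1.098094 × [bracket] = (1361/π) × 1.098094 × 0.405891 = 193.1 W/m².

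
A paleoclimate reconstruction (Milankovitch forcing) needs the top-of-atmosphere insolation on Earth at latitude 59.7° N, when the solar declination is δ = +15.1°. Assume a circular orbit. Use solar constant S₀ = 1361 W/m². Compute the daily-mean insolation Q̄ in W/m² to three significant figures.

Q̄ ≈ 387 W/m²

cos H₀ = −tan(+59.7°) tan(+15.100°) = -0.4617, H₀ = 2.0508 rad.
Bracket: H₀ sin φ sin δ + cos φ cos δ sin H₀ = 2.0508×0.86340×0.26050 + 0.50453×0.96547×0.88701 = 0.461257 + 0.432070 = 0.893327.
Q̄ = (S₀/π) × [bracket] = (1361/π) × 0.893327 = 387.0 W/m².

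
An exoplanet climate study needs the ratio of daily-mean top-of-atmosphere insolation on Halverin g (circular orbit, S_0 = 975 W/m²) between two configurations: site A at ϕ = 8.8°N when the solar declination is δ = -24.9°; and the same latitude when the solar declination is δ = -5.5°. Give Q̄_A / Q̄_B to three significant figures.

Q̄_A / Q̄_B ≈ 0.830

— Configuration A (ϕ=+8.8°):
cos h₀ = −tan(+8.8°) tan(-24.900°) = 0.0719, h₀ = 1.4989 rad.
Bracket: h₀ sin ϕ sin δ + cos ϕ cos δ sin h₀ = 1.4989×0.15299×-0.42104 + 0.98823×0.90704×0.99741 = -0.096552 + 0.894043 = 0.797491.
Q̄ = (S_0/π) × [bracket] = (975/π) × 0.797491 = 247.50 W/m².
— Configuration B (ϕ=+8.8°):
cos h₀ = −tan(+8.8°) tan(-5.500°) = 0.0149, h₀ = 1.5559 rad.
Bracket: h₀ sin ϕ sin δ + cos ϕ cos δ sin h₀ = 1.5559×0.15299×-0.09585 + 0.98823×0.99540×0.99989 = -0.022816 + 0.983576 = 0.960760.
Q̄ = (S_0/π) × [bracket] = (975/π) × 0.960760 = 298.17 W/m².
Ratio Q̄_A / Q̄_B = 247.50 / 298.17 = 0.8301.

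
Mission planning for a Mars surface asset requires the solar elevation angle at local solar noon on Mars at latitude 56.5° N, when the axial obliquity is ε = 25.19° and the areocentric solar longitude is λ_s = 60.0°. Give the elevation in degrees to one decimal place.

55.1°

sin δ = sin 25.19° × sin 60.0° = 0.36860, so δ = +21.629°.
At local noon the hour angle is zero, so the zenith angle equals |φ − δ| = |+56.5° − (+21.629°)| = 34.871°.
Elevation = 90° − 34.871° = 55.1°.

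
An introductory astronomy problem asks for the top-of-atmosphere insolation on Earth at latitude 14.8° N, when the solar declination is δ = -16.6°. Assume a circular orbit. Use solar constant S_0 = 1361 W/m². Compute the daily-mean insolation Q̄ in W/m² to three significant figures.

cos h₀ = −tan(+14.8°) tan(-16.600°) = 0.0788, h₀ = 1.4919 rad.
Bracket: h₀ sin ϕ sin δ + cos ϕ cos δ sin h₀ = 1.4919×0.25545×-0.28569 + 0.96682×0.95832×0.99689 = -0.108878 + 0.923641 = 0.814763.
Q̄ = (S_0/π) × [bracket] = (1361/π) × 0.814763 = 353.0 W/m².

Q̄ ≈ 353 W/m²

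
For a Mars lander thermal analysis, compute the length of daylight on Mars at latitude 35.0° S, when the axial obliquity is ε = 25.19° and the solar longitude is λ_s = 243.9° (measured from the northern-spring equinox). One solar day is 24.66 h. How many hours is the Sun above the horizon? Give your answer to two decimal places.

14.64 h

Solar declination: sin δ = sin ε · sin λ_s = sin 25.19° × sin 243.9° = -0.38222, so δ = -22.471°.
cos H₀ = −tan φ · tan δ = −tan(-35.0°) × tan(-22.471°) = -0.2896, so H₀ = 1.8646 rad = 106.84°.
Daylight = 2H₀/(2π) × 24.66 h = (1.8646/π) × 24.66 = 14.64 h.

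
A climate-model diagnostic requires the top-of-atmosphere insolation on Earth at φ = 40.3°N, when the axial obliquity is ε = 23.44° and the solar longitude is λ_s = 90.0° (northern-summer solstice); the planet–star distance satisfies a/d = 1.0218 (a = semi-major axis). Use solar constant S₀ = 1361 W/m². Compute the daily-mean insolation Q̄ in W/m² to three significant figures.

Q̄ ≈ 521 W/m²

Solar declination: sin δ = sin ε · sin λ_s = sin 23.44° × sin 90.0° = 0.39779, so δ = +23.440°.
cos H₀ = −tan(+40.3°) tan(+23.440°) = -0.3677, H₀ = 1.9473 rad.
Bracket: H₀ sin φ sin δ + cos φ cos δ sin H₀ = 1.9473×0.64679×0.39779 + 0.76267×0.91748×0.92995 = 0.501014 + 0.650718 = 1.151732.
Inverse-square distance factor (a/d)² = 1.0218² = 1.044075.
Q̄ = (S₀/π) × 1.044075 × [bracket] = (1361/π) × 1.044075 × 1.151732 = 520.9 W/m².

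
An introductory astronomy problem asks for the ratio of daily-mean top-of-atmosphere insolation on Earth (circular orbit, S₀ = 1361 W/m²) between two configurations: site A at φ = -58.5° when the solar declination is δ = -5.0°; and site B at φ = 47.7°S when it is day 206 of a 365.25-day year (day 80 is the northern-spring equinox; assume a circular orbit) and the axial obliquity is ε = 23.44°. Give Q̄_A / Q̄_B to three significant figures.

— Configuration A (φ=-58.5°):
cos H₀ = −tan(-58.5°) tan(-5.000°) = -0.1428, H₀ = 1.7141 rad.
Bracket: H₀ sin φ sin δ + cos φ cos δ sin H₀ = 1.7141×-0.85264×-0.08716 + 0.52250×0.99619×0.98976 = 0.127385 + 0.515179 = 0.642564.
Q̄ = (S₀/π) × [bracket] = (1361/π) × 0.642564 = 278.37 W/m².
— Configuration B (φ=-47.7°):
Solar longitude: λ_s = 360° × (206 − 80)/365.25 = 124.189°.
sin δ = sin 23.44° × sin 124.189° = 0.32905, so δ = +19.211°.
cos H₀ = −tan(-47.7°) tan(+19.211°) = 0.3829, H₀ = 1.1778 rad.
Bracket: H₀ sin φ sin δ + cos φ cos δ sin H₀ = 1.1778×-0.73963×0.32905 + 0.67301×0.94431×0.92377 = -0.286647 + 0.587084 = 0.300437.
Q̄ = (S₀/π) × [bracket] = (1361/π) × 0.300437 = 130.16 W/m².
Ratio Q̄_A / Q̄_B = 278.37 / 130.16 = 2.139.

Q̄_A / Q̄_B ≈ 2.14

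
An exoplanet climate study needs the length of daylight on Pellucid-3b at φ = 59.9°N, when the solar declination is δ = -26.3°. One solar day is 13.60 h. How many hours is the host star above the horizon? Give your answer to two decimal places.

cos H₀ = −tan φ · tan δ = −tan(+59.9°) × tan(-26.300°) = 0.8526, so H₀ = 0.5499 rad = 31.51°.
Daylight = 2H₀/(2π) × 13.60 h = (0.5499/π) × 13.60 = 2.38 h.

2.38 h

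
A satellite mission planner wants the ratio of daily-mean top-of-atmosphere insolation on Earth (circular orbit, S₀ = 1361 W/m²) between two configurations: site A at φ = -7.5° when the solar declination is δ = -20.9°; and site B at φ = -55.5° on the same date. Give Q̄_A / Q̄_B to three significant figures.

— Configuration A (φ=-7.5°):
cos H₀ = −tan(-7.5°) tan(-20.900°) = -0.0503, H₀ = 1.6211 rad.
Bracket: H₀ sin φ sin δ + cos φ cos δ sin H₀ = 1.6211×-0.13053×-0.35674 + 0.99144×0.93420×0.99874 = 0.075487 + 0.925036 = 1.000523.
Q̄ = (S₀/π) × [bracket] = (1361/π) × 1.000523 = 433.45 W/m².
— Configuration B (φ=-55.5°):
cos H₀ = −tan(-55.5°) tan(-20.900°) = -0.5556, H₀ = 2.1599 rad.
Bracket: H₀ sin φ sin δ + cos φ cos δ sin H₀ = 2.1599×-0.82413×-0.35674 + 0.56641×0.93420×0.83144 = 0.635011 + 0.439948 = 1.074959.
Q̄ = (S₀/π) × [bracket] = (1361/π) × 1.074959 = 465.69 W/m².
Ratio Q̄_A / Q̄_B = 433.45 / 465.69 = 0.9308.

Q̄_A / Q̄_B ≈ 0.931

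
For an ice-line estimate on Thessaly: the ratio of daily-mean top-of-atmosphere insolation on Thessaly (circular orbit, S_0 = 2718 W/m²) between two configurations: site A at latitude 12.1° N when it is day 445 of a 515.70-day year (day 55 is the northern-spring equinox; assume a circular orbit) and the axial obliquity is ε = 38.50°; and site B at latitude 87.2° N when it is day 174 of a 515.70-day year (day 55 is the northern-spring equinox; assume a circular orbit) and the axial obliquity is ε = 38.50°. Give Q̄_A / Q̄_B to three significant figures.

Q̄_A / Q̄_B ≈ 0.295

— Configuration A (ϕ=+12.1°):
Solar longitude: L_s = 360° × (445 − 55)/515.70 = 272.251°.
sin δ = sin 38.50° × sin 272.251° = -0.62203, so δ = -38.465°.
cos h₀ = −tan(+12.1°) tan(-38.465°) = 0.1703, h₀ = 1.3997 rad.
Bracket: h₀ sin ϕ sin δ + cos ϕ cos δ sin h₀ = 1.3997×0.20962×-0.62203 + 0.97778×0.78299×0.98539 = -0.182507 + 0.754407 = 0.571900.
Q̄ = (S_0/π) × [bracket] = (2718/π) × 0.571900 = 494.79 W/m².
— Configuration B (ϕ=+87.2°):
Solar longitude: L_s = 360° × (174 − 55)/515.70 = 83.072°.
sin δ = sin 38.50° × sin 83.072° = 0.61797, so δ = +38.168°.
cos h₀ = −tan(+87.2°) tan(+38.168°) = -16.0713 ≤ −1 ⇒ polar day, h₀ = π.
Bracket: h₀ sin ϕ sin δ + cos ϕ cos δ sin h₀ = 3.1416×0.99881×0.61797 + 0.04885×0.78620×0.00000 = 1.939104 + 0.000000 = 1.939104.
Q̄ = (S_0/π) × [bracket] = (2718/π) × 1.939104 = 1677.6 W/m².
Ratio Q̄_A / Q̄_B = 494.79 / 1677.6 = 0.2949.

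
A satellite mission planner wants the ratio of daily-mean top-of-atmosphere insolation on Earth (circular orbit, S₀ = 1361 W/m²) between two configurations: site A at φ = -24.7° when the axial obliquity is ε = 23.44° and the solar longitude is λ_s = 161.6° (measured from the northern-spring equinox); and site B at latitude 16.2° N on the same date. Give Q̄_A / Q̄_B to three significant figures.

Q̄_A / Q̄_B ≈ 0.814

— Configuration A (φ=-24.7°):
Solar declination: sin δ = sin ε · sin λ_s = sin 23.44° × sin 161.6° = 0.12556, so δ = +7.213°.
cos H₀ = −tan(-24.7°) tan(+7.213°) = 0.0582, H₀ = 1.5126 rad.
Bracket: H₀ sin φ sin δ + cos φ cos δ sin H₀ = 1.5126×-0.41787×0.12556 + 0.90851×0.99209×0.99830 = -0.079363 + 0.899791 = 0.820428.
Q̄ = (S₀/π) × [bracket] = (1361/π) × 0.820428 = 355.43 W/m².
— Configuration B (φ=+16.2°):
cos H₀ = −tan(+16.2°) tan(+7.213°) = -0.0368, H₀ = 1.6076 rad.
Bracket: H₀ sin φ sin δ + cos φ cos δ sin H₀ = 1.6076×0.27899×0.12556 + 0.96029×0.99209×0.99932 = 0.056314 + 0.952046 = 1.008360.
Q̄ = (S₀/π) × [bracket] = (1361/π) × 1.008360 = 436.84 W/m².
Ratio Q̄_A / Q̄_B = 355.43 / 436.84 = 0.8136.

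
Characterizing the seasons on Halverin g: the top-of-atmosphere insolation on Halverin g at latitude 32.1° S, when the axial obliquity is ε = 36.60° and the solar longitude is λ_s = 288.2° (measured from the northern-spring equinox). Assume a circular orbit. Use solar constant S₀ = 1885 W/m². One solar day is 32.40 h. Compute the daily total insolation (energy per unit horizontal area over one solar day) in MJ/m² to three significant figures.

86.6 MJ/m²

Solar declination: sin δ = sin ε · sin λ_s = sin 36.60° × sin 288.2° = -0.56640, so δ = -34.499°.
cos H₀ = −tan(-32.1°) tan(-34.499°) = -0.4311, H₀ = 2.0165 rad.
Bracket: H₀ sin φ sin δ + cos φ cos δ sin H₀ = 2.0165×-0.53140×-0.56640 + 0.84712×0.82413×0.90229 = 0.606936 + 0.629922 = 1.236858.
Q̄ = (S₀/π) × [bracket] = (1885/π) × 1.236858 = 742.13 W/m².
Daily total = Q̄ × 32.40 h × 3600 s/h = 742.13 × 32.40 × 3600 / 10⁶ = 86.56 MJ/m².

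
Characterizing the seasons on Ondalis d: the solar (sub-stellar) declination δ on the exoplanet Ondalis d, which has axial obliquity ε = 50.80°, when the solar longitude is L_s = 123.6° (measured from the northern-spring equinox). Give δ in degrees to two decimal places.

δ = +40.20°

sin δ = sin ε · sin L_s = sin 50.80° × sin 123.6° = 0.645468.
δ = arcsin(0.645468) = +40.20°.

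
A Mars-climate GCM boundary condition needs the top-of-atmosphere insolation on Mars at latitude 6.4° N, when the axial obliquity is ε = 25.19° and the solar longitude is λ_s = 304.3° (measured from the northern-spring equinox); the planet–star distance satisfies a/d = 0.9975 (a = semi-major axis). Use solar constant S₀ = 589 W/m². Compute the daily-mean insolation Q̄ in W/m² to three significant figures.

Q̄ ≈ 162 W/m²

Solar declination: sin δ = sin ε · sin λ_s = sin 25.19° × sin 304.3° = -0.35161, so δ = -20.586°.
cos H₀ = −tan(+6.4°) tan(-20.586°) = 0.0421, H₀ = 1.5287 rad.
Bracket: H₀ sin φ sin δ + cos φ cos δ sin H₀ = 1.5287×0.11147×-0.35161 + 0.99377×0.93615×0.99911 = -0.059916 + 0.929490 = 0.869574.
Inverse-square distance factor (a/d)² = 0.9975² = 0.995006.
Q̄ = (S₀/π) × 0.995006 × [bracket] = (589/π) × 0.995006 × 0.869574 = 162.2 W/m².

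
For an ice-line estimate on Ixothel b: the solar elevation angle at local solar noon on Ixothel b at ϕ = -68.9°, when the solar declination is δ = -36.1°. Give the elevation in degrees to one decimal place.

57.2°

At local noon the hour angle is zero, so the zenith angle equals |ϕ − δ| = |-68.9° − (-36.100°)| = 32.800°.
Elevation = 90° − 32.800° = 57.2°.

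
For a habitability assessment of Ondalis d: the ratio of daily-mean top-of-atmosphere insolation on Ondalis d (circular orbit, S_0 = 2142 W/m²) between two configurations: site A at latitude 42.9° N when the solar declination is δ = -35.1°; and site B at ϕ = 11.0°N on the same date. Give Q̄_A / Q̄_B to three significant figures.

Q̄_A / Q̄_B ≈ 0.184

— Configuration A (ϕ=+42.9°):
cos h₀ = −tan(+42.9°) tan(-35.100°) = 0.6531, h₀ = 0.8591 rad.
Bracket: h₀ sin ϕ sin δ + cos ϕ cos δ sin h₀ = 0.8591×0.68072×-0.57501 + 0.73254×0.81815×0.75728 = -0.336270 + 0.453859 = 0.117589.
Q̄ = (S_0/π) × [bracket] = (2142/π) × 0.117589 = 80.175 W/m².
— Configuration B (ϕ=+11.0°):
cos h₀ = −tan(+11.0°) tan(-35.100°) = 0.1366, h₀ = 1.4338 rad.
Bracket: h₀ sin ϕ sin δ + cos ϕ cos δ sin h₀ = 1.4338×0.19081×-0.57501 + 0.98163×0.81815×0.99062 = -0.157313 + 0.795587 = 0.638274.
Q̄ = (S_0/π) × [bracket] = (2142/π) × 0.638274 = 435.19 W/m².
Ratio Q̄_A / Q̄_B = 80.175 / 435.19 = 0.1842.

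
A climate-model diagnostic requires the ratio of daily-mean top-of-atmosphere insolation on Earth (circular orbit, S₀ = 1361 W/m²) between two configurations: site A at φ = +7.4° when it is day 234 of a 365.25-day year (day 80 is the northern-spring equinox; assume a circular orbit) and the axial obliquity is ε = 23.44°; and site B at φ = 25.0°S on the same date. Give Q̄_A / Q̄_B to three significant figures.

— Configuration A (φ=+7.4°):
Solar longitude: λ_s = 360° × (234 − 80)/365.25 = 151.786°.
sin δ = sin 23.44° × sin 151.786° = 0.18806, so δ = +10.839°.
cos H₀ = −tan(+7.4°) tan(+10.839°) = -0.0249, H₀ = 1.5957 rad.
Bracket: H₀ sin φ sin δ + cos φ cos δ sin H₀ = 1.5957×0.12880×0.18806 + 0.99167×0.98216×0.99969 = 0.038651 + 0.973677 = 1.012328.
Q̄ = (S₀/π) × [bracket] = (1361/π) × 1.012328 = 438.56 W/m².
— Configuration B (φ=-25.0°):
cos H₀ = −tan(-25.0°) tan(+10.839°) = 0.0893, H₀ = 1.4814 rad.
Bracket: H₀ sin φ sin δ + cos φ cos δ sin H₀ = 1.4814×-0.42262×0.18806 + 0.90631×0.98216×0.99601 = -0.117739 + 0.886590 = 0.768851.
Q̄ = (S₀/π) × [bracket] = (1361/π) × 0.768851 = 333.08 W/m².
Ratio Q̄_A / Q̄_B = 438.56 / 333.08 = 1.317.

Q̄_A / Q̄_B ≈ 1.32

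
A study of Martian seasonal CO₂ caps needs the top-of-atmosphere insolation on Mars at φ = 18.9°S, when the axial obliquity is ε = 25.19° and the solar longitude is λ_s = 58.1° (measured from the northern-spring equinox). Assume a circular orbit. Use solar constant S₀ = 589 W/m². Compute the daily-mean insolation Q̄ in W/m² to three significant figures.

Q̄ ≈ 132 W/m²

Solar declination: sin δ = sin ε · sin λ_s = sin 25.19° × sin 58.1° = 0.36134, so δ = +21.183°.
cos H₀ = −tan(-18.9°) tan(+21.183°) = 0.1327, H₀ = 1.4377 rad.
Bracket: H₀ sin φ sin δ + cos φ cos δ sin H₀ = 1.4377×-0.32392×0.36134 + 0.94609×0.93243×0.99116 = -0.168276 + 0.874364 = 0.706088.
Q̄ = (S₀/π) × [bracket] = (589/π) × 0.706088 = 132.4 W/m².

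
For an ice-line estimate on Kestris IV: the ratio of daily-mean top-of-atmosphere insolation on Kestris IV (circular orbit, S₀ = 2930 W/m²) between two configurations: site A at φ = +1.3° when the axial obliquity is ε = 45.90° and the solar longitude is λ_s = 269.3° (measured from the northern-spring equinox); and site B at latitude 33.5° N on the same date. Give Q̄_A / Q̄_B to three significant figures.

— Configuration A (φ=+1.3°):
Solar declination: sin δ = sin ε · sin λ_s = sin 45.90° × sin 269.3° = -0.71807, so δ = -45.896°.
cos H₀ = −tan(+1.3°) tan(-45.896°) = 0.0234, H₀ = 1.5474 rad.
Bracket: H₀ sin φ sin δ + cos φ cos δ sin H₀ = 1.5474×0.02269×-0.71807 + 0.99974×0.69597×0.99973 = -0.025212 + 0.695601 = 0.670389.
Q̄ = (S₀/π) × [bracket] = (2930/π) × 0.670389 = 625.24 W/m².
— Configuration B (φ=+33.5°):
cos H₀ = −tan(+33.5°) tan(-45.896°) = 0.6829, H₀ = 0.8191 rad.
Bracket: H₀ sin φ sin δ + cos φ cos δ sin H₀ = 0.8191×0.55194×-0.71807 + 0.83389×0.69597×0.73050 = -0.324635 + 0.423955 = 0.099320.
Q̄ = (S₀/π) × [bracket] = (2930/π) × 0.099320 = 92.631 W/m².
Ratio Q̄_A / Q̄_B = 625.24 / 92.631 = 6.750.

Q̄_A / Q̄_B ≈ 6.75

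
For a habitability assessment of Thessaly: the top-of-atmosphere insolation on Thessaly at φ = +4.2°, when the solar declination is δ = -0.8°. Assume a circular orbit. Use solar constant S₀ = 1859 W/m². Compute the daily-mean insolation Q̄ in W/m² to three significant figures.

Q̄ ≈ 589 W/m²

cos H₀ = −tan(+4.2°) tan(-0.800°) = 0.0010, H₀ = 1.5698 rad.
Bracket: H₀ sin φ sin δ + cos φ cos δ sin H₀ = 1.5698×0.07324×-0.01396 + 0.99731×0.99990×1.00000 = -0.001605 + 0.997210 = 0.995605.
Q̄ = (S₀/π) × [bracket] = (1859/π) × 0.995605 = 589.1 W/m².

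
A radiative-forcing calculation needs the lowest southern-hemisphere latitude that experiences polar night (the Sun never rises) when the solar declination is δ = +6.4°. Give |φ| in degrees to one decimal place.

Polar night requires cos H₀ = −tan φ tan δ ≥ 1, i.e. tan φ tan δ ≤ −1.
The boundary is |tan φ| · |tan δ| = 1, so |φ| = 90° − |δ| = 90° − 6.4° = 83.6° in the southern hemisphere.

|φ| = 83.6°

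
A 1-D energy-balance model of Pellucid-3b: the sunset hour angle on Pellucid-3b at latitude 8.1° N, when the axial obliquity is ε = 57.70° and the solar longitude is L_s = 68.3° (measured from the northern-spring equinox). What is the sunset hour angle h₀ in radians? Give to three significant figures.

Solar declination: sin δ = sin ε · sin L_s = sin 57.70° × sin 68.3° = 0.78536, so δ = +51.754°.
cos h₀ = −tan ϕ · tan δ = −tan(+8.1°) × tan(+51.754°) = -0.1806, so h₀ = 1.7524 rad = 100.40°.

h₀ = 1.75 rad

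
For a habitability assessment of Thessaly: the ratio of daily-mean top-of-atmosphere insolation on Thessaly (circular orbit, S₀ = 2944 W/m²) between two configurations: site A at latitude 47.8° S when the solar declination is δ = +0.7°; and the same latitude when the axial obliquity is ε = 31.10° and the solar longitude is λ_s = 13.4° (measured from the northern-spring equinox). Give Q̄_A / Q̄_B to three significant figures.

Q̄_A / Q̄_B ≈ 1.23

— Configuration A (φ=-47.8°):
cos H₀ = −tan(-47.8°) tan(+0.700°) = 0.0135, H₀ = 1.5573 rad.
Bracket: H₀ sin φ sin δ + cos φ cos δ sin H₀ = 1.5573×-0.74080×0.01222 + 0.67172×0.99993×0.99991 = -0.014098 + 0.671613 = 0.657515.
Q̄ = (S₀/π) × [bracket] = (2944/π) × 0.657515 = 616.16 W/m².
— Configuration B (φ=-47.8°):
Solar declination: sin δ = sin ε · sin λ_s = sin 31.10° × sin 13.4° = 0.11971, so δ = +6.875°.
cos H₀ = −tan(-47.8°) tan(+6.875°) = 0.1330, H₀ = 1.4374 rad.
Bracket: H₀ sin φ sin δ + cos φ cos δ sin H₀ = 1.4374×-0.74080×0.11971 + 0.67172×0.99281×0.99112 = -0.127470 + 0.660968 = 0.533498.
Q̄ = (S₀/π) × [bracket] = (2944/π) × 0.533498 = 499.94 W/m².
Ratio Q̄_A / Q̄_B = 616.16 / 499.94 = 1.232.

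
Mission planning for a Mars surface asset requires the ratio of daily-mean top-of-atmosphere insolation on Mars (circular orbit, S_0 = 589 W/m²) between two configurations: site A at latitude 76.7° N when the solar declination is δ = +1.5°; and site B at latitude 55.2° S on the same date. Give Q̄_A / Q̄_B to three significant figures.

Q̄_A / Q̄_B ≈ 0.505

— Configuration A (ϕ=+76.7°):
cos h₀ = −tan(+76.7°) tan(+1.500°) = -0.1108, h₀ = 1.6818 rad.
Bracket: h₀ sin ϕ sin δ + cos ϕ cos δ sin h₀ = 1.6818×0.97318×0.02618 + 0.23005×0.99966×0.99385 = 0.042849 + 0.228557 = 0.271406.
Q̄ = (S_0/π) × [bracket] = (589/π) × 0.271406 = 50.884 W/m².
— Configuration B (ϕ=-55.2°):
cos h₀ = −tan(-55.2°) tan(+1.500°) = 0.0377, h₀ = 1.5331 rad.
Bracket: h₀ sin ϕ sin δ + cos ϕ cos δ sin h₀ = 1.5331×-0.82115×0.02618 + 0.57071×0.99966×0.99929 = -0.032958 + 0.570111 = 0.537153.
Q̄ = (S_0/π) × [bracket] = (589/π) × 0.537153 = 100.71 W/m².
Ratio Q̄_A / Q̄_B = 50.884 / 100.71 = 0.5053.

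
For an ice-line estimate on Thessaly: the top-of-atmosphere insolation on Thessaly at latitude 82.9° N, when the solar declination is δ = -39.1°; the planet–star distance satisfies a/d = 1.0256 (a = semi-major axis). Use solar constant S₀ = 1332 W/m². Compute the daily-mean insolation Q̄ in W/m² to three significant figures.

cos H₀ = −tan(+82.9°) tan(-39.100°) = 6.5246 ≥ 1 ⇒ polar night, H₀ = 0 and Q̄ = 0.
Inverse-square distance factor (a/d)² = 1.0256² = 1.051855.

Q̄ ≈ 0.00 W/m²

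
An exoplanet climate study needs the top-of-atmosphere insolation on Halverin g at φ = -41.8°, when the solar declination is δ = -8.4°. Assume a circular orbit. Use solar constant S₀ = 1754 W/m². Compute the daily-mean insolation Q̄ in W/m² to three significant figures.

cos H₀ = −tan(-41.8°) tan(-8.400°) = -0.1320, H₀ = 1.7032 rad.
Bracket: H₀ sin φ sin δ + cos φ cos δ sin H₀ = 1.7032×-0.66653×-0.14608 + 0.74548×0.98927×0.99125 = 0.165835 + 0.731028 = 0.896863.
Q̄ = (S₀/π) × [bracket] = (1754/π) × 0.896863 = 500.7 W/m².

Q̄ ≈ 501 W/m²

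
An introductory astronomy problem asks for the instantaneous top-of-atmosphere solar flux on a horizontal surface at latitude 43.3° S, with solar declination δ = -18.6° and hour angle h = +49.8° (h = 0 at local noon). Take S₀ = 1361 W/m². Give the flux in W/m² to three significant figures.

cos θ_z = sin φ sin δ + cos φ cos δ cos h = 0.218748 + 0.445211 = 0.663959.
Flux = S₀ · cos θ_z = 1361 × 0.663959 = 903.6 W/m².

904 W/m²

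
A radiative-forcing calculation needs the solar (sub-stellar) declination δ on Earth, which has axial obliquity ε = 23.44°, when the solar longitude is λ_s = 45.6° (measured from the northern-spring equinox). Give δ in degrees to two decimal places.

δ = +16.51°

sin δ = sin ε · sin λ_s = sin 23.44° × sin 45.6° = 0.284209.
δ = arcsin(0.284209) = +16.51°.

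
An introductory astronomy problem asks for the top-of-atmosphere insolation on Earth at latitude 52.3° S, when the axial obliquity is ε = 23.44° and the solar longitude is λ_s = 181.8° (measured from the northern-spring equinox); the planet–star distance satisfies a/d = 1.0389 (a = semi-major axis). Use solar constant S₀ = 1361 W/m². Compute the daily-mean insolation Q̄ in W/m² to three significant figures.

Q̄ ≈ 293 W/m²

Solar declination: sin δ = sin ε · sin λ_s = sin 23.44° × sin 181.8° = -0.01249, so δ = -0.716°.
cos H₀ = −tan(-52.3°) tan(-0.716°) = -0.0162, H₀ = 1.5870 rad.
Bracket: H₀ sin φ sin δ + cos φ cos δ sin H₀ = 1.5870×-0.79122×-0.01249 + 0.61153×0.99992×0.99987 = 0.015683 + 0.611402 = 0.627085.
Inverse-square distance factor (a/d)² = 1.0389² = 1.079313.
Q̄ = (S₀/π) × 1.079313 × [bracket] = (1361/π) × 1.079313 × 0.627085 = 293.2 W/m².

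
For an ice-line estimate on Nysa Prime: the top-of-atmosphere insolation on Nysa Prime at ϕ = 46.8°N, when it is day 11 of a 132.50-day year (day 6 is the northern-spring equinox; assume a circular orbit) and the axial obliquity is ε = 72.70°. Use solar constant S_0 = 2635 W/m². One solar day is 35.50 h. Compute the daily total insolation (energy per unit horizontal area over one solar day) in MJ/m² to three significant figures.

Solar longitude: L_s = 360° × (11 − 6)/132.50 = 13.585°.
sin δ = sin 72.70° × sin 13.585° = 0.22426, so δ = +12.959°.
cos h₀ = −tan(+46.8°) tan(+12.959°) = -0.2451, h₀ = 1.8184 rad.
Bracket: h₀ sin ϕ sin δ + cos ϕ cos δ sin h₀ = 1.8184×0.72897×0.22426 + 0.68455×0.97453×0.96951 = 0.297270 + 0.646774 = 0.944044.
Q̄ = (S_0/π) × [bracket] = (2635/π) × 0.944044 = 791.81 W/m².
Daily total = Q̄ × 35.50 h × 3600 s/h = 791.81 × 35.50 × 3600 / 10⁶ = 101.2 MJ/m².

101 MJ/m²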